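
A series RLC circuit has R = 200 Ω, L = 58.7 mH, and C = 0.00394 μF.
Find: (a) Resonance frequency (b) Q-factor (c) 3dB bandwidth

Step 1 — Resonance condition Im(Z)=0 gives ω₀ = 1/√(LC).
Step 2 — ω₀ = 1/√(0.0587·3.94e-09) = 6.576e+04 rad/s.
Step 3 — f₀ = ω₀/(2π) = 1.047e+04 Hz.
Step 4 — Series Q: Q = ω₀L/R = 6.576e+04·0.0587/200 = 19.3.
Step 5 — 3dB bandwidth: Δω = ω₀/Q = 3407 rad/s; BW = Δω/(2π) = 542.3 Hz.

(a) f₀ = 1.047e+04 Hz  (b) Q = 19.3  (c) BW = 542.3 Hz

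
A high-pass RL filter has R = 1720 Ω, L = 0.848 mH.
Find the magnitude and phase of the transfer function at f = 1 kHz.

Step 1 — Angular frequency: ω = 2π·1000 = 6283 rad/s.
Step 2 — Transfer function: H(jω) = jωL/(R + jωL).
Step 3 — Numerator jωL = j·5.328; denominator R + jωL = 1720 + j5.328.
Step 4 — H = 9.596e-06 + j0.003098.
Step 5 — Magnitude: |H| = 0.003098 (-50.2 dB); phase: φ = 89.8°.

|H| = 0.003098 (-50.2 dB), φ = 89.8°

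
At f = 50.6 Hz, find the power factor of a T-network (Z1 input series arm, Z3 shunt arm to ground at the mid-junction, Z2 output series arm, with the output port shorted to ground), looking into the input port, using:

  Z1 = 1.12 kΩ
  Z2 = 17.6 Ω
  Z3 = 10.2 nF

Step 1 — Angular frequency: ω = 2π·f = 2π·50.6 = 317.9 rad/s.
Step 2 — Component impedances:
  Z1: Z = R = 1120 Ω
  Z2: Z = R = 17.6 Ω
  Z3: Z = 1/(jωC) = -j/(ω·C) = 0 - j3.084e+05 Ω
Step 3 — With the output port shorted to ground, the output series arm Z2 runs from the junction to ground; the shunt arm Z3 also runs from the junction to ground. They appear in parallel: Z3 || Z2 = 17.6 - j0.001005 Ω.
Step 4 — Series with input arm Z1: Z_in = Z1 + (Z3 || Z2) = 1138 - j0.001005 Ω = 1138∠-0.0° Ω.
Step 5 — Power factor: PF = cos(φ) = Re(Z)/|Z| = 1138/1138 = 1.
Step 6 — Type: Im(Z) = -0.001005 ⇒ leading (phase φ = -0.0°).

PF = 1 (leading, φ = -0.0°)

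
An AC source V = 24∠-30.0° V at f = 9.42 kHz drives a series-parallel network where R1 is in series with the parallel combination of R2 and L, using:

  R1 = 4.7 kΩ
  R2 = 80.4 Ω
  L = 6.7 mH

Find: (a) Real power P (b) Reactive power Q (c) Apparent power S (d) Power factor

Step 1 — Angular frequency: ω = 2π·f = 2π·9420 = 5.919e+04 rad/s.
Step 2 — Component impedances:
  R1: Z = R = 4700 Ω
  R2: Z = R = 80.4 Ω
  L: Z = jωL = j·5.919e+04·0.0067 = 0 + j396.6 Ω
Step 3 — Parallel branch: R2 || L = 1/(1/R2 + 1/L) = 77.23 + j15.66 Ω.
Step 4 — Series with R1: Z_total = R1 + (R2 || L) = 4777 + j15.66 Ω = 4777∠0.2° Ω.
Step 5 — Source phasor: V = 24∠-30.0° V = 20.78 - j12 V.
Step 6 — Current: I = V / Z = 0.004342 - j0.002526 A = 0.005024∠-30.2° A.
Step 7 — Complex power: S = V·I* = 0.1206 + j0.0003952 VA.
Step 8 — Real power: P = Re(S) = 0.1206 W.
Step 9 — Reactive power: Q = Im(S) = 0.0003952 VAR.
Step 10 — Apparent power: |S| = 0.1206 VA.
Step 11 — Power factor: PF = P/|S| = 1 (lagging).

(a) P = 0.1206 W  (b) Q = 0.0003952 VAR  (c) S = 0.1206 VA  (d) PF = 1 (lagging)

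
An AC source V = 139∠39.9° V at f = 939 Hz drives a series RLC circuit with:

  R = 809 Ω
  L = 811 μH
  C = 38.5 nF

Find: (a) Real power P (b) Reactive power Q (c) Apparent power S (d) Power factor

Step 1 — Angular frequency: ω = 2π·f = 2π·939 = 5900 rad/s.
Step 2 — Component impedances:
  R: Z = R = 809 Ω
  L: Z = jωL = j·5900·0.000811 = 0 + j4.785 Ω
  C: Z = 1/(jωC) = -j/(ω·C) = 0 - j4402 Ω
Step 3 — Series combination: Z_total = R + L + C = 809 - j4398 Ω = 4471∠-79.6° Ω.
Step 4 — Source phasor: V = 139∠39.9° V = 106.6 + j89.16 V.
Step 5 — Current: I = V / Z = -0.0153 + j0.02706 A = 0.03109∠119.5° A.
Step 6 — Complex power: S = V·I* = 0.7818 - j4.25 VA.
Step 7 — Real power: P = Re(S) = 0.7818 W.
Step 8 — Reactive power: Q = Im(S) = -4.25 VAR.
Step 9 — Apparent power: |S| = 4.321 VA.
Step 10 — Power factor: PF = P/|S| = 0.1809 (leading).

(a) P = 0.7818 W  (b) Q = -4.25 VAR  (c) S = 4.321 VA  (d) PF = 0.1809 (leading)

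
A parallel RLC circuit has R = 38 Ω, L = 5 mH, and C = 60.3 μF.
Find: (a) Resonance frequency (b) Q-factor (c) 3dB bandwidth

Step 1 — Resonance: ω₀ = 1/√(LC) = 1/√(0.005·6.03e-05) = 1821 rad/s.
Step 2 — f₀ = ω₀/(2π) = 289.9 Hz.
Step 3 — Parallel Q: Q = R/(ω₀L) = 38/(1821·0.005) = 4.173.
Step 4 — Bandwidth: Δω = ω₀/Q = 436.4 rad/s; BW = Δω/(2π) = 69.46 Hz.

(a) f₀ = 289.9 Hz  (b) Q = 4.173  (c) BW = 69.46 Hz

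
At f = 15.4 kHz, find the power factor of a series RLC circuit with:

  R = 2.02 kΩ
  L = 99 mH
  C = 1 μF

Step 1 — Angular frequency: ω = 2π·f = 2π·1.54e+04 = 9.676e+04 rad/s.
Step 2 — Component impedances:
  R: Z = R = 2020 Ω
  L: Z = jωL = j·9.676e+04·0.099 = 0 + j9579 Ω
  C: Z = 1/(jωC) = -j/(ω·C) = 0 - j10.33 Ω
Step 3 — Series combination: Z_total = R + L + C = 2020 + j9569 Ω = 9780∠78.1° Ω.
Step 4 — Power factor: PF = cos(φ) = Re(Z)/|Z| = 2020/9780 = 0.2065.
Step 5 — Type: Im(Z) = 9569 ⇒ lagging (phase φ = 78.1°).

PF = 0.2065 (lagging, φ = 78.1°)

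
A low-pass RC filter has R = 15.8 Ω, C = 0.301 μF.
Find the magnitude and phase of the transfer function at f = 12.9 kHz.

Step 1 — Angular frequency: ω = 2π·1.29e+04 = 8.105e+04 rad/s.
Step 2 — Transfer function: H(jω) = 1/(1 + jωRC).
Step 3 — Denominator: 1 + jωRC = 1 + j·8.105e+04·15.8·3.01e-07 = 1 + j0.3855.
Step 4 — H = 0.8706 - j0.3356.
Step 5 — Magnitude: |H| = 0.9331 (-0.6 dB); phase: φ = -21.1°.

|H| = 0.9331 (-0.6 dB), φ = -21.1°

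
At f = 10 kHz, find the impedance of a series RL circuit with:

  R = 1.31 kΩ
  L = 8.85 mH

Step 1 — Angular frequency: ω = 2π·f = 2π·1e+04 = 6.283e+04 rad/s.
Step 2 — Component impedances:
  R: Z = R = 1310 Ω
  L: Z = jωL = j·6.283e+04·0.00885 = 0 + j556.1 Ω
Step 3 — Series combination: Z_total = R + L = 1310 + j556.1 Ω = 1423∠23.0° Ω.

Z = 1310 + j556.1 Ω = 1423∠23.0° Ω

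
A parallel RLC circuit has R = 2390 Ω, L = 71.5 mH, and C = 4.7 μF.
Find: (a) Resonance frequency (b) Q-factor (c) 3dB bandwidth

Step 1 — Resonance: ω₀ = 1/√(LC) = 1/√(0.0715·4.7e-06) = 1725 rad/s.
Step 2 — f₀ = ω₀/(2π) = 274.5 Hz.
Step 3 — Parallel Q: Q = R/(ω₀L) = 2390/(1725·0.0715) = 19.38.
Step 4 — Bandwidth: Δω = ω₀/Q = 89.02 rad/s; BW = Δω/(2π) = 14.17 Hz.

(a) f₀ = 274.5 Hz  (b) Q = 19.38  (c) BW = 14.17 Hz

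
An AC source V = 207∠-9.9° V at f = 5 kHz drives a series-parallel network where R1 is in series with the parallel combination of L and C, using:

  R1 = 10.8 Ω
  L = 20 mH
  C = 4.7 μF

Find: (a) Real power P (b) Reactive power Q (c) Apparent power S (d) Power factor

Step 1 — Angular frequency: ω = 2π·f = 2π·5000 = 3.142e+04 rad/s.
Step 2 — Component impedances:
  R1: Z = R = 10.8 Ω
  L: Z = jωL = j·3.142e+04·0.02 = 0 + j628.3 Ω
  C: Z = 1/(jωC) = -j/(ω·C) = 0 - j6.773 Ω
Step 3 — Parallel branch: L || C = 1/(1/L + 1/C) = 0 - j6.846 Ω.
Step 4 — Series with R1: Z_total = R1 + (L || C) = 10.8 - j6.846 Ω = 12.79∠-32.4° Ω.
Step 5 — Source phasor: V = 207∠-9.9° V = 203.9 - j35.59 V.
Step 6 — Current: I = V / Z = 14.96 + j6.187 A = 16.19∠22.5° A.
Step 7 — Complex power: S = V·I* = 2830 - j1794 VA.
Step 8 — Real power: P = Re(S) = 2830 W.
Step 9 — Reactive power: Q = Im(S) = -1794 VAR.
Step 10 — Apparent power: |S| = 3351 VA.
Step 11 — Power factor: PF = P/|S| = 0.8446 (leading).

(a) P = 2830 W  (b) Q = -1794 VAR  (c) S = 3351 VA  (d) PF = 0.8446 (leading)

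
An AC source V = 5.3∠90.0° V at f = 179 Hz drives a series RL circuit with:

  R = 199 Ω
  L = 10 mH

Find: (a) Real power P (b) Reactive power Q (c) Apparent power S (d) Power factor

Step 1 — Angular frequency: ω = 2π·f = 2π·179 = 1125 rad/s.
Step 2 — Component impedances:
  R: Z = R = 199 Ω
  L: Z = jωL = j·1125·0.01 = 0 + j11.25 Ω
Step 3 — Series combination: Z_total = R + L = 199 + j11.25 Ω = 199.3∠3.2° Ω.
Step 4 — Source phasor: V = 5.3∠90.0° V = 0 + j5.3 V.
Step 5 — Current: I = V / Z = 0.0015 + j0.02655 A = 0.02659∠86.8° A.
Step 6 — Complex power: S = V·I* = 0.1407 + j0.007952 VA.
Step 7 — Real power: P = Re(S) = 0.1407 W.
Step 8 — Reactive power: Q = Im(S) = 0.007952 VAR.
Step 9 — Apparent power: |S| = 0.1409 VA.
Step 10 — Power factor: PF = P/|S| = 0.9984 (lagging).

(a) P = 0.1407 W  (b) Q = 0.007952 VAR  (c) S = 0.1409 VA  (d) PF = 0.9984 (lagging)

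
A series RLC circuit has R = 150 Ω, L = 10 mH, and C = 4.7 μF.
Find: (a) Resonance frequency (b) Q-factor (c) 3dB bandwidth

Step 1 — Resonance: ω₀ = 1/√(LC) = 1/√(0.01·4.7e-06) = 4613 rad/s.
Step 2 — f₀ = ω₀/(2π) = 734.1 Hz.
Step 3 — Series Q: Q = ω₀L/R = 4613·0.01/150 = 0.3075.
Step 4 — Bandwidth: Δω = ω₀/Q = 1.5e+04 rad/s; BW = Δω/(2π) = 2387 Hz.

(a) f₀ = 734.1 Hz  (b) Q = 0.3075  (c) BW = 2387 Hz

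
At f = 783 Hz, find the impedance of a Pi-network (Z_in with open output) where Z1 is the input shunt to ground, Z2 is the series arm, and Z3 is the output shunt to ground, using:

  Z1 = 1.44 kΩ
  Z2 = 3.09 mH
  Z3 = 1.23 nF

Step 1 — Angular frequency: ω = 2π·f = 2π·783 = 4920 rad/s.
Step 2 — Component impedances:
  Z1: Z = R = 1440 Ω
  Z2: Z = jωL = j·4920·0.00309 = 0 + j15.2 Ω
  Z3: Z = 1/(jωC) = -j/(ω·C) = 0 - j1.653e+05 Ω
Step 3 — With open output, the series arm Z2 and the output shunt Z3 appear in series to ground: Z2 + Z3 = 0 - j1.652e+05 Ω.
Step 4 — Parallel with input shunt Z1: Z_in = Z1 || (Z2 + Z3) = 1440 - j12.55 Ω = 1440∠-0.5° Ω.

Z = 1440 - j12.55 Ω = 1440∠-0.5° Ω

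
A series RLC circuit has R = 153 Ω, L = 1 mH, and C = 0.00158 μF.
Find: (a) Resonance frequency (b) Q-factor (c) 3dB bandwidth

Step 1 — Resonance: ω₀ = 1/√(LC) = 1/√(0.001·1.58e-09) = 7.956e+05 rad/s.
Step 2 — f₀ = ω₀/(2π) = 1.266e+05 Hz.
Step 3 — Series Q: Q = ω₀L/R = 7.956e+05·0.001/153 = 5.2.
Step 4 — Bandwidth: Δω = ω₀/Q = 1.53e+05 rad/s; BW = Δω/(2π) = 2.435e+04 Hz.

(a) f₀ = 1.266e+05 Hz  (b) Q = 5.2  (c) BW = 2.435e+04 Hz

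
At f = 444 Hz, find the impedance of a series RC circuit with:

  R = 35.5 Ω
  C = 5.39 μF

Step 1 — Angular frequency: ω = 2π·f = 2π·444 = 2790 rad/s.
Step 2 — Component impedances:
  R: Z = R = 35.5 Ω
  C: Z = 1/(jωC) = -j/(ω·C) = 0 - j66.5 Ω
Step 3 — Series combination: Z_total = R + C = 35.5 - j66.5 Ω = 75.39∠-61.9° Ω.

Z = 35.5 - j66.5 Ω = 75.39∠-61.9° Ω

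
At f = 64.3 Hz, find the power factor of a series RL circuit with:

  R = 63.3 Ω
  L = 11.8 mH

Step 1 — Angular frequency: ω = 2π·f = 2π·64.3 = 404 rad/s.
Step 2 — Component impedances:
  R: Z = R = 63.3 Ω
  L: Z = jωL = j·404·0.0118 = 0 + j4.767 Ω
Step 3 — Series combination: Z_total = R + L = 63.3 + j4.767 Ω = 63.48∠4.3° Ω.
Step 4 — Power factor: PF = cos(φ) = Re(Z)/|Z| = 63.3/63.48 = 0.9972.
Step 5 — Type: Im(Z) = 4.767 ⇒ lagging (phase φ = 4.3°).

PF = 0.9972 (lagging, φ = 4.3°)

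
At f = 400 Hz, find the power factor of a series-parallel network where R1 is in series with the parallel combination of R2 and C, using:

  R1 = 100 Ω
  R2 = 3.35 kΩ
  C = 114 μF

Step 1 — Angular frequency: ω = 2π·f = 2π·400 = 2513 rad/s.
Step 2 — Component impedances:
  R1: Z = R = 100 Ω
  R2: Z = R = 3350 Ω
  C: Z = 1/(jωC) = -j/(ω·C) = 0 - j3.49 Ω
Step 3 — Parallel branch: R2 || C = 1/(1/R2 + 1/C) = 0.003636 - j3.49 Ω.
Step 4 — Series with R1: Z_total = R1 + (R2 || C) = 100 - j3.49 Ω = 100.1∠-2.0° Ω.
Step 5 — Power factor: PF = cos(φ) = Re(Z)/|Z| = 100/100.06 = 0.9994.
Step 6 — Type: Im(Z) = -3.49 ⇒ leading (phase φ = -2.0°).

PF = 0.9994 (leading, φ = -2.0°)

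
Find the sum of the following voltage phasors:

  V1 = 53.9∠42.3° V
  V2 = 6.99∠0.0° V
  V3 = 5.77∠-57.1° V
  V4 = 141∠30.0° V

Step 1 — Convert each phasor to rectangular form:
  V1 = 53.9·(cos(42.3°) + j·sin(42.3°)) = 39.87 + j36.28 V
  V2 = 6.99·(cos(0.0°) + j·sin(0.0°)) = 6.99 V
  V3 = 5.77·(cos(-57.1°) + j·sin(-57.1°)) = 3.134 - j4.845 V
  V4 = 141·(cos(30.0°) + j·sin(30.0°)) = 122.1 + j70.5 V
Step 2 — Sum components: V_total = 172.1 + j101.9 V.
Step 3 — Convert to polar: |V_total| = 200 V, ∠V_total = 30.6°.

V_total = 200∠30.6° V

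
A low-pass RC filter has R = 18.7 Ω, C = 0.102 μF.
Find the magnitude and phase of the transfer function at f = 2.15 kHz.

Step 1 — Angular frequency: ω = 2π·2150 = 1.351e+04 rad/s.
Step 2 — Transfer function: H(jω) = 1/(1 + jωRC).
Step 3 — Denominator: 1 + jωRC = 1 + j·1.351e+04·18.7·1.02e-07 = 1 + j0.02577.
Step 4 — H = 0.9993 - j0.02575.
Step 5 — Magnitude: |H| = 0.9997 (-0.0 dB); phase: φ = -1.5°.

|H| = 0.9997 (-0.0 dB), φ = -1.5°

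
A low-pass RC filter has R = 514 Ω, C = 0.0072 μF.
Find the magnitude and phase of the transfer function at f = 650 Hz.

Step 1 — Angular frequency: ω = 2π·650 = 4084 rad/s.
Step 2 — Transfer function: H(jω) = 1/(1 + jωRC).
Step 3 — Denominator: 1 + jωRC = 1 + j·4084·514·7.2e-09 = 1 + j0.01511.
Step 4 — H = 0.9998 - j0.01511.
Step 5 — Magnitude: |H| = 0.9999 (-0.0 dB); phase: φ = -0.9°.

|H| = 0.9999 (-0.0 dB), φ = -0.9°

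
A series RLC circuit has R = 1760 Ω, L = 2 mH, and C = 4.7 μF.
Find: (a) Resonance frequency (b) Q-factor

Step 1 — Resonance condition Im(Z)=0 gives ω₀ = 1/√(LC).
Step 2 — ω₀ = 1/√(0.002·4.7e-06) = 1.031e+04 rad/s.
Step 3 — f₀ = ω₀/(2π) = 1642 Hz.
Step 4 — Series Q: Q = ω₀L/R = 1.031e+04·0.002/1760 = 0.01172.

(a) f₀ = 1642 Hz  (b) Q = 0.01172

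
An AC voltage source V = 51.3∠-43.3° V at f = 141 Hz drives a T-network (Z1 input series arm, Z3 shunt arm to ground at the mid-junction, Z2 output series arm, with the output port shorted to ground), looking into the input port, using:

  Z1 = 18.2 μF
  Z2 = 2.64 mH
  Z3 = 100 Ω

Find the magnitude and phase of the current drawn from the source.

Step 1 — Angular frequency: ω = 2π·f = 2π·141 = 885.9 rad/s.
Step 2 — Component impedances:
  Z1: Z = 1/(jωC) = -j/(ω·C) = 0 - j62.02 Ω
  Z2: Z = jωL = j·885.9·0.00264 = 0 + j2.339 Ω
  Z3: Z = R = 100 Ω
Step 3 — With the output port shorted to ground, the output series arm Z2 runs from the junction to ground; the shunt arm Z3 also runs from the junction to ground. They appear in parallel: Z3 || Z2 = 0.05467 + j2.338 Ω.
Step 4 — Series with input arm Z1: Z_in = Z1 + (Z3 || Z2) = 0.05467 - j59.68 Ω = 59.68∠-89.9° Ω.
Step 5 — Source phasor: V = 51.3∠-43.3° V = 37.33 - j35.18 V.
Step 6 — Ohm's law: I = V / Z_total = (37.33 - j35.18) / (0.05467 - j59.68) = 0.5901 + j0.625 A.
Step 7 — Convert to polar: |I| = 0.8596 A, ∠I = 46.6°.

I = 0.8596∠46.6° A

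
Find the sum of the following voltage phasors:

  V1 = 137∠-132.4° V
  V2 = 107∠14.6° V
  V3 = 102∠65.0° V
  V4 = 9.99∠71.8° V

Step 1 — Convert each phasor to rectangular form:
  V1 = 137·(cos(-132.4°) + j·sin(-132.4°)) = -92.38 - j101.2 V
  V2 = 107·(cos(14.6°) + j·sin(14.6°)) = 103.5 + j26.97 V
  V3 = 102·(cos(65.0°) + j·sin(65.0°)) = 43.11 + j92.44 V
  V4 = 9.99·(cos(71.8°) + j·sin(71.8°)) = 3.12 + j9.49 V
Step 2 — Sum components: V_total = 57.39 + j27.74 V.
Step 3 — Convert to polar: |V_total| = 63.74 V, ∠V_total = 25.8°.

V_total = 63.74∠25.8° V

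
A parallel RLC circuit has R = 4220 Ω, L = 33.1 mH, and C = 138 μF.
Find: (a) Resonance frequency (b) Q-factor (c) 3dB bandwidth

Step 1 — Resonance: ω₀ = 1/√(LC) = 1/√(0.0331·0.000138) = 467.9 rad/s.
Step 2 — f₀ = ω₀/(2π) = 74.47 Hz.
Step 3 — Parallel Q: Q = R/(ω₀L) = 4220/(467.9·0.0331) = 272.5.
Step 4 — Bandwidth: Δω = ω₀/Q = 1.717 rad/s; BW = Δω/(2π) = 0.2733 Hz.

(a) f₀ = 74.47 Hz  (b) Q = 272.5  (c) BW = 0.2733 Hz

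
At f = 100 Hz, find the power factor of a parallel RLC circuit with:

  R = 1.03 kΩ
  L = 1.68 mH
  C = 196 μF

Step 1 — Angular frequency: ω = 2π·f = 2π·100 = 628.3 rad/s.
Step 2 — Component impedances:
  R: Z = R = 1030 Ω
  L: Z = jωL = j·628.3·0.00168 = 0 + j1.056 Ω
  C: Z = 1/(jωC) = -j/(ω·C) = 0 - j8.12 Ω
Step 3 — Parallel combination: 1/Z_total = 1/R + 1/L + 1/C; Z_total = 0.001429 + j1.213 Ω = 1.213∠89.9° Ω.
Step 4 — Power factor: PF = cos(φ) = Re(Z)/|Z| = 0.001429/1.213 = 0.001178.
Step 5 — Type: Im(Z) = 1.213 ⇒ lagging (phase φ = 89.9°).

PF = 0.001178 (lagging, φ = 89.9°)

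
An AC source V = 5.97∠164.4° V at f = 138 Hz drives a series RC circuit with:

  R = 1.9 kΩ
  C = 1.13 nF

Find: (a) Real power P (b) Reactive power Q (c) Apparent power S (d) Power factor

Step 1 — Angular frequency: ω = 2π·f = 2π·138 = 867.1 rad/s.
Step 2 — Component impedances:
  R: Z = R = 1900 Ω
  C: Z = 1/(jωC) = -j/(ω·C) = 0 - j1.021e+06 Ω
Step 3 — Series combination: Z_total = R + C = 1900 - j1.021e+06 Ω = 1.021e+06∠-89.9° Ω.
Step 4 — Source phasor: V = 5.97∠164.4° V = -5.75 + j1.605 V.
Step 5 — Current: I = V / Z = -1.584e-06 - j5.631e-06 A = 5.849e-06∠-105.7° A.
Step 6 — Complex power: S = V·I* = 6.501e-08 - j3.492e-05 VA.
Step 7 — Real power: P = Re(S) = 6.501e-08 W.
Step 8 — Reactive power: Q = Im(S) = -3.492e-05 VAR.
Step 9 — Apparent power: |S| = 3.492e-05 VA.
Step 10 — Power factor: PF = P/|S| = 0.001862 (leading).

(a) P = 6.501e-08 W  (b) Q = -3.492e-05 VAR  (c) S = 3.492e-05 VA  (d) PF = 0.001862 (leading)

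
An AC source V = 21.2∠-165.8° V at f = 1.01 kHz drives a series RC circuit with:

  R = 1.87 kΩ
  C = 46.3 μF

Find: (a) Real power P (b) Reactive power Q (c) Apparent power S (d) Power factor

Step 1 — Angular frequency: ω = 2π·f = 2π·1010 = 6346 rad/s.
Step 2 — Component impedances:
  R: Z = R = 1870 Ω
  C: Z = 1/(jωC) = -j/(ω·C) = 0 - j3.403 Ω
Step 3 — Series combination: Z_total = R + C = 1870 - j3.403 Ω = 1870∠-0.1° Ω.
Step 4 — Source phasor: V = 21.2∠-165.8° V = -20.55 - j5.201 V.
Step 5 — Current: I = V / Z = -0.01099 - j0.002801 A = 0.01134∠-165.7° A.
Step 6 — Complex power: S = V·I* = 0.2403 - j0.0004374 VA.
Step 7 — Real power: P = Re(S) = 0.2403 W.
Step 8 — Reactive power: Q = Im(S) = -0.0004374 VAR.
Step 9 — Apparent power: |S| = 0.2403 VA.
Step 10 — Power factor: PF = P/|S| = 1 (leading).

(a) P = 0.2403 W  (b) Q = -0.0004374 VAR  (c) S = 0.2403 VA  (d) PF = 1 (leading)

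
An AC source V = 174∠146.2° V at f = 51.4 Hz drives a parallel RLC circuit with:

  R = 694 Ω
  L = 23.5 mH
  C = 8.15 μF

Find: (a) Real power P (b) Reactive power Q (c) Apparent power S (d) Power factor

Step 1 — Angular frequency: ω = 2π·f = 2π·51.4 = 323 rad/s.
Step 2 — Component impedances:
  R: Z = R = 694 Ω
  L: Z = jωL = j·323·0.0235 = 0 + j7.589 Ω
  C: Z = 1/(jωC) = -j/(ω·C) = 0 - j379.9 Ω
Step 3 — Parallel combination: 1/Z_total = 1/R + 1/L + 1/C; Z_total = 0.0864 + j7.743 Ω = 7.744∠89.4° Ω.
Step 4 — Source phasor: V = 174∠146.2° V = -144.6 + j96.8 V.
Step 5 — Current: I = V / Z = 12.29 + j18.81 A = 22.47∠56.8° A.
Step 6 — Complex power: S = V·I* = 43.63 + j3910 VA.
Step 7 — Real power: P = Re(S) = 43.63 W.
Step 8 — Reactive power: Q = Im(S) = 3910 VAR.
Step 9 — Apparent power: |S| = 3910 VA.
Step 10 — Power factor: PF = P/|S| = 0.01116 (lagging).

(a) P = 43.63 W  (b) Q = 3910 VAR  (c) S = 3910 VA  (d) PF = 0.01116 (lagging)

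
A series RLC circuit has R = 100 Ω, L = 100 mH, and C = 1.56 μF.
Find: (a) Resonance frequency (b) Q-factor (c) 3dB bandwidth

Step 1 — Resonance condition Im(Z)=0 gives ω₀ = 1/√(LC).
Step 2 — ω₀ = 1/√(0.1·1.56e-06) = 2532 rad/s.
Step 3 — f₀ = ω₀/(2π) = 403 Hz.
Step 4 — Series Q: Q = ω₀L/R = 2532·0.1/100 = 2.532.
Step 5 — 3dB bandwidth: Δω = ω₀/Q = 1000 rad/s; BW = Δω/(2π) = 159.2 Hz.

(a) f₀ = 403 Hz  (b) Q = 2.532  (c) BW = 159.2 Hz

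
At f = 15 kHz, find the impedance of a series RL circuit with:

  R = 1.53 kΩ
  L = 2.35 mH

Step 1 — Angular frequency: ω = 2π·f = 2π·1.5e+04 = 9.425e+04 rad/s.
Step 2 — Component impedances:
  R: Z = R = 1530 Ω
  L: Z = jωL = j·9.425e+04·0.00235 = 0 + j221.5 Ω
Step 3 — Series combination: Z_total = R + L = 1530 + j221.5 Ω = 1546∠8.2° Ω.

Z = 1530 + j221.5 Ω = 1546∠8.2° Ω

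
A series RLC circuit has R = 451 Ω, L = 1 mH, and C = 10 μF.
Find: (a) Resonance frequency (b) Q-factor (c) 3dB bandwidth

Step 1 — Resonance condition Im(Z)=0 gives ω₀ = 1/√(LC).
Step 2 — ω₀ = 1/√(0.001·1e-05) = 1e+04 rad/s.
Step 3 — f₀ = ω₀/(2π) = 1592 Hz.
Step 4 — Series Q: Q = ω₀L/R = 1e+04·0.001/451 = 0.02217.
Step 5 — 3dB bandwidth: Δω = ω₀/Q = 4.51e+05 rad/s; BW = Δω/(2π) = 7.178e+04 Hz.

(a) f₀ = 1592 Hz  (b) Q = 0.02217  (c) BW = 7.178e+04 Hz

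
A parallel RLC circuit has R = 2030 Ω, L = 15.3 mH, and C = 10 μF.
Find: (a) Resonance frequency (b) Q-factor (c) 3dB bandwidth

Step 1 — Resonance: ω₀ = 1/√(LC) = 1/√(0.0153·1e-05) = 2557 rad/s.
Step 2 — f₀ = ω₀/(2π) = 406.9 Hz.
Step 3 — Parallel Q: Q = R/(ω₀L) = 2030/(2557·0.0153) = 51.9.
Step 4 — Bandwidth: Δω = ω₀/Q = 49.26 rad/s; BW = Δω/(2π) = 7.84 Hz.

(a) f₀ = 406.9 Hz  (b) Q = 51.9  (c) BW = 7.84 Hz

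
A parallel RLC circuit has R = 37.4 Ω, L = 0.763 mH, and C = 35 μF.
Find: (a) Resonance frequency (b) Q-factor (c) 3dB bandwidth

Step 1 — Resonance: ω₀ = 1/√(LC) = 1/√(0.000763·3.5e-05) = 6119 rad/s.
Step 2 — f₀ = ω₀/(2π) = 973.9 Hz.
Step 3 — Parallel Q: Q = R/(ω₀L) = 37.4/(6119·0.000763) = 8.01.
Step 4 — Bandwidth: Δω = ω₀/Q = 763.9 rad/s; BW = Δω/(2π) = 121.6 Hz.

(a) f₀ = 973.9 Hz  (b) Q = 8.01  (c) BW = 121.6 Hz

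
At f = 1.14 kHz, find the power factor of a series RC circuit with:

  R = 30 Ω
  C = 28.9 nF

Step 1 — Angular frequency: ω = 2π·f = 2π·1140 = 7163 rad/s.
Step 2 — Component impedances:
  R: Z = R = 30 Ω
  C: Z = 1/(jωC) = -j/(ω·C) = 0 - j4831 Ω
Step 3 — Series combination: Z_total = R + C = 30 - j4831 Ω = 4831∠-89.6° Ω.
Step 4 — Power factor: PF = cos(φ) = Re(Z)/|Z| = 30/4831 = 0.00621.
Step 5 — Type: Im(Z) = -4831 ⇒ leading (phase φ = -89.6°).

PF = 0.00621 (leading, φ = -89.6°)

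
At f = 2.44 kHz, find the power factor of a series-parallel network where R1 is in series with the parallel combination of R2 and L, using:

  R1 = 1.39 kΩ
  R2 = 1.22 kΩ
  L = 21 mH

Step 1 — Angular frequency: ω = 2π·f = 2π·2440 = 1.533e+04 rad/s.
Step 2 — Component impedances:
  R1: Z = R = 1390 Ω
  R2: Z = R = 1220 Ω
  L: Z = jωL = j·1.533e+04·0.021 = 0 + j322 Ω
Step 3 — Parallel branch: R2 || L = 1/(1/R2 + 1/L) = 79.43 + j301 Ω.
Step 4 — Series with R1: Z_total = R1 + (R2 || L) = 1469 + j301 Ω = 1500∠11.6° Ω.
Step 5 — Power factor: PF = cos(φ) = Re(Z)/|Z| = 1469.4/1499.9 = 0.9797.
Step 6 — Type: Im(Z) = 301 ⇒ lagging (phase φ = 11.6°).

PF = 0.9797 (lagging, φ = 11.6°)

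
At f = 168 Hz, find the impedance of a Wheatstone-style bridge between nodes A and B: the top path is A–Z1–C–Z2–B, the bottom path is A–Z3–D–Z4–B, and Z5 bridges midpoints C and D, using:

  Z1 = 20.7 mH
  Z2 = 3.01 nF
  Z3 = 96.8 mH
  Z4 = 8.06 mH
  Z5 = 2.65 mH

Step 1 — Angular frequency: ω = 2π·f = 2π·168 = 1056 rad/s.
Step 2 — Component impedances:
  Z1: Z = jωL = j·1056·0.0207 = 0 + j21.85 Ω
  Z2: Z = 1/(jωC) = -j/(ω·C) = 0 - j3.147e+05 Ω
  Z3: Z = jωL = j·1056·0.0968 = 0 + j102.2 Ω
  Z4: Z = jωL = j·1056·0.00806 = 0 + j8.508 Ω
  Z5: Z = jωL = j·1056·0.00265 = 0 + j2.797 Ω
Step 3 — Bridge requires nodal analysis (the Z5 bridge couples midpoints C and D, so the two paths cannot be reduced to a simple series/parallel combination). Setting node B to ground and injecting 1 A at node A, the 3-node admittance system at A, C, D solves to V_A = Z_AB = 0 + j28.37 Ω = 28.37∠90.0° Ω.

Z = 0 + j28.37 Ω = 28.37∠90.0° Ω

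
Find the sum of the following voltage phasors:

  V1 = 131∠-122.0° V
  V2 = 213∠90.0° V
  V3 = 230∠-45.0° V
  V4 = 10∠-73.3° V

Step 1 — Convert each phasor to rectangular form:
  V1 = 131·(cos(-122.0°) + j·sin(-122.0°)) = -69.42 - j111.1 V
  V2 = 213·(cos(90.0°) + j·sin(90.0°)) = 0 + j213 V
  V3 = 230·(cos(-45.0°) + j·sin(-45.0°)) = 162.6 - j162.6 V
  V4 = 10·(cos(-73.3°) + j·sin(-73.3°)) = 2.874 - j9.578 V
Step 2 — Sum components: V_total = 96.09 - j70.31 V.
Step 3 — Convert to polar: |V_total| = 119.1 V, ∠V_total = -36.2°.

V_total = 119.1∠-36.2° V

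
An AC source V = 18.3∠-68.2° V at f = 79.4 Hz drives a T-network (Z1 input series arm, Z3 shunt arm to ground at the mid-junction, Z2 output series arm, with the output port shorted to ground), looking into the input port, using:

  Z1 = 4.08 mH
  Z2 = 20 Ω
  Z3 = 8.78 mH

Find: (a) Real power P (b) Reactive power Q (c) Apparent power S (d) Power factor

Step 1 — Angular frequency: ω = 2π·f = 2π·79.4 = 498.9 rad/s.
Step 2 — Component impedances:
  Z1: Z = jωL = j·498.9·0.00408 = 0 + j2.035 Ω
  Z2: Z = R = 20 Ω
  Z3: Z = jωL = j·498.9·0.00878 = 0 + j4.38 Ω
Step 3 — With the output port shorted to ground, the output series arm Z2 runs from the junction to ground; the shunt arm Z3 also runs from the junction to ground. They appear in parallel: Z3 || Z2 = 0.9154 + j4.18 Ω.
Step 4 — Series with input arm Z1: Z_in = Z1 + (Z3 || Z2) = 0.9154 + j6.215 Ω = 6.282∠81.6° Ω.
Step 5 — Source phasor: V = 18.3∠-68.2° V = 6.796 - j16.99 V.
Step 6 — Current: I = V / Z = -2.518 - j1.464 A = 2.913∠-149.8° A.
Step 7 — Complex power: S = V·I* = 7.768 + j52.74 VA.
Step 8 — Real power: P = Re(S) = 7.768 W.
Step 9 — Reactive power: Q = Im(S) = 52.74 VAR.
Step 10 — Apparent power: |S| = 53.31 VA.
Step 11 — Power factor: PF = P/|S| = 0.1457 (lagging).

(a) P = 7.768 W  (b) Q = 52.74 VAR  (c) S = 53.31 VA  (d) PF = 0.1457 (lagging)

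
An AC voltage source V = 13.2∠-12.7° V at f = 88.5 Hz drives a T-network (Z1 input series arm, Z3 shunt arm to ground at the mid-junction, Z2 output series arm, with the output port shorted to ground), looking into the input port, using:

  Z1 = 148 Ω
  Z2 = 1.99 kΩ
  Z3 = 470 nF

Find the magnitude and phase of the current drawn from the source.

Step 1 — Angular frequency: ω = 2π·f = 2π·88.5 = 556.1 rad/s.
Step 2 — Component impedances:
  Z1: Z = R = 148 Ω
  Z2: Z = R = 1990 Ω
  Z3: Z = 1/(jωC) = -j/(ω·C) = 0 - j3826 Ω
Step 3 — With the output port shorted to ground, the output series arm Z2 runs from the junction to ground; the shunt arm Z3 also runs from the junction to ground. They appear in parallel: Z3 || Z2 = 1566 - j814.6 Ω.
Step 4 — Series with input arm Z1: Z_in = Z1 + (Z3 || Z2) = 1714 - j814.6 Ω = 1898∠-25.4° Ω.
Step 5 — Source phasor: V = 13.2∠-12.7° V = 12.88 - j2.902 V.
Step 6 — Ohm's law: I = V / Z_total = (12.88 - j2.902) / (1714 - j814.6) = 0.006784 + j0.001531 A.
Step 7 — Convert to polar: |I| = 0.006955 A, ∠I = 12.7°.

I = 0.006955∠12.7° A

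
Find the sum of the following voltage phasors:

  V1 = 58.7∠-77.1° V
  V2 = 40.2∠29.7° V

Step 1 — Convert each phasor to rectangular form:
  V1 = 58.7·(cos(-77.1°) + j·sin(-77.1°)) = 13.1 - j57.22 V
  V2 = 40.2·(cos(29.7°) + j·sin(29.7°)) = 34.92 + j19.92 V
Step 2 — Sum components: V_total = 48.02 - j37.3 V.
Step 3 — Convert to polar: |V_total| = 60.81 V, ∠V_total = -37.8°.

V_total = 60.81∠-37.8° V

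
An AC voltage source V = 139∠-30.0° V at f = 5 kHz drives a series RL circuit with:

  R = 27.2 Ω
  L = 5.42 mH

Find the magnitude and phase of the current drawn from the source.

Step 1 — Angular frequency: ω = 2π·f = 2π·5000 = 3.142e+04 rad/s.
Step 2 — Component impedances:
  R: Z = R = 27.2 Ω
  L: Z = jωL = j·3.142e+04·0.00542 = 0 + j170.3 Ω
Step 3 — Series combination: Z_total = R + L = 27.2 + j170.3 Ω = 172.4∠80.9° Ω.
Step 4 — Source phasor: V = 139∠-30.0° V = 120.4 - j69.5 V.
Step 5 — Ohm's law: I = V / Z_total = (120.4 - j69.5) / (27.2 + j170.3) = -0.2879 - j0.753 A.
Step 6 — Convert to polar: |I| = 0.8061 A, ∠I = -110.9°.

I = 0.8061∠-110.9° A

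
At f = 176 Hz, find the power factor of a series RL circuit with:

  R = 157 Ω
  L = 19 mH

Step 1 — Angular frequency: ω = 2π·f = 2π·176 = 1106 rad/s.
Step 2 — Component impedances:
  R: Z = R = 157 Ω
  L: Z = jωL = j·1106·0.019 = 0 + j21.01 Ω
Step 3 — Series combination: Z_total = R + L = 157 + j21.01 Ω = 158.4∠7.6° Ω.
Step 4 — Power factor: PF = cos(φ) = Re(Z)/|Z| = 157/158.4 = 0.9912.
Step 5 — Type: Im(Z) = 21.01 ⇒ lagging (phase φ = 7.6°).

PF = 0.9912 (lagging, φ = 7.6°)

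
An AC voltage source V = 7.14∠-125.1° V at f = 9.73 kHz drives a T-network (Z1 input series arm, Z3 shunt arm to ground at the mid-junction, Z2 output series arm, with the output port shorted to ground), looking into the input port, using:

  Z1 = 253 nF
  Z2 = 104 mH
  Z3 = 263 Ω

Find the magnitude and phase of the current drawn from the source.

Step 1 — Angular frequency: ω = 2π·f = 2π·9730 = 6.114e+04 rad/s.
Step 2 — Component impedances:
  Z1: Z = 1/(jωC) = -j/(ω·C) = 0 - j64.65 Ω
  Z2: Z = jωL = j·6.114e+04·0.104 = 0 + j6358 Ω
  Z3: Z = R = 263 Ω
Step 3 — With the output port shorted to ground, the output series arm Z2 runs from the junction to ground; the shunt arm Z3 also runs from the junction to ground. They appear in parallel: Z3 || Z2 = 262.6 + j10.86 Ω.
Step 4 — Series with input arm Z1: Z_in = Z1 + (Z3 || Z2) = 262.6 - j53.79 Ω = 268∠-11.6° Ω.
Step 5 — Source phasor: V = 7.14∠-125.1° V = -4.106 - j5.842 V.
Step 6 — Ohm's law: I = V / Z_total = (-4.106 - j5.842) / (262.6 - j53.79) = -0.01063 - j0.02443 A.
Step 7 — Convert to polar: |I| = 0.02664 A, ∠I = -113.5°.

I = 0.02664∠-113.5° A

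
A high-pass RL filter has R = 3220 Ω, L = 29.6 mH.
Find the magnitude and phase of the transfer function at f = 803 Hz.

Step 1 — Angular frequency: ω = 2π·803 = 5045 rad/s.
Step 2 — Transfer function: H(jω) = jωL/(R + jωL).
Step 3 — Numerator jωL = j·149.3; denominator R + jωL = 3220 + j149.3.
Step 4 — H = 0.002146 + j0.04628.
Step 5 — Magnitude: |H| = 0.04633 (-26.7 dB); phase: φ = 87.3°.

|H| = 0.04633 (-26.7 dB), φ = 87.3°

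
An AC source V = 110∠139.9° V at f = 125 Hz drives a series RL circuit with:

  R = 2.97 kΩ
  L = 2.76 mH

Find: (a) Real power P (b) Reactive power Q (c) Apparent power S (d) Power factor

Step 1 — Angular frequency: ω = 2π·f = 2π·125 = 785.4 rad/s.
Step 2 — Component impedances:
  R: Z = R = 2970 Ω
  L: Z = jωL = j·785.4·0.00276 = 0 + j2.168 Ω
Step 3 — Series combination: Z_total = R + L = 2970 + j2.168 Ω = 2970∠0.0° Ω.
Step 4 — Source phasor: V = 110∠139.9° V = -84.14 + j70.85 V.
Step 5 — Current: I = V / Z = -0.02831 + j0.02388 A = 0.03704∠139.9° A.
Step 6 — Complex power: S = V·I* = 4.074 + j0.002974 VA.
Step 7 — Real power: P = Re(S) = 4.074 W.
Step 8 — Reactive power: Q = Im(S) = 0.002974 VAR.
Step 9 — Apparent power: |S| = 4.074 VA.
Step 10 — Power factor: PF = P/|S| = 1 (lagging).

(a) P = 4.074 W  (b) Q = 0.002974 VAR  (c) S = 4.074 VA  (d) PF = 1 (lagging)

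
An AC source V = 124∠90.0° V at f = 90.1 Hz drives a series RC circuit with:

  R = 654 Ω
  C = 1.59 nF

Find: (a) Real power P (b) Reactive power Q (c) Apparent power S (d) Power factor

Step 1 — Angular frequency: ω = 2π·f = 2π·90.1 = 566.1 rad/s.
Step 2 — Component impedances:
  R: Z = R = 654 Ω
  C: Z = 1/(jωC) = -j/(ω·C) = 0 - j1.111e+06 Ω
Step 3 — Series combination: Z_total = R + C = 654 - j1.111e+06 Ω = 1.111e+06∠-90.0° Ω.
Step 4 — Source phasor: V = 124∠90.0° V = 0 + j124 V.
Step 5 — Current: I = V / Z = -0.0001116 + j6.571e-08 A = 0.0001116∠180.0° A.
Step 6 — Complex power: S = V·I* = 8.148e-06 - j0.01384 VA.
Step 7 — Real power: P = Re(S) = 8.148e-06 W.
Step 8 — Reactive power: Q = Im(S) = -0.01384 VAR.
Step 9 — Apparent power: |S| = 0.01384 VA.
Step 10 — Power factor: PF = P/|S| = 0.0005887 (leading).

(a) P = 8.148e-06 W  (b) Q = -0.01384 VAR  (c) S = 0.01384 VA  (d) PF = 0.0005887 (leading)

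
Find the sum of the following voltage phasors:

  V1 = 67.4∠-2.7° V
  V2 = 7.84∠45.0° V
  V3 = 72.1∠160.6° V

Step 1 — Convert each phasor to rectangular form:
  V1 = 67.4·(cos(-2.7°) + j·sin(-2.7°)) = 67.33 - j3.175 V
  V2 = 7.84·(cos(45.0°) + j·sin(45.0°)) = 5.544 + j5.544 V
  V3 = 72.1·(cos(160.6°) + j·sin(160.6°)) = -68.01 + j23.95 V
Step 2 — Sum components: V_total = 4.863 + j26.32 V.
Step 3 — Convert to polar: |V_total| = 26.76 V, ∠V_total = 79.5°.

V_total = 26.76∠79.5° V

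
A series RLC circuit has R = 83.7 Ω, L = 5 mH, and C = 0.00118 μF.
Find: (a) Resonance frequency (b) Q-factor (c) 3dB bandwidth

Step 1 — Resonance: ω₀ = 1/√(LC) = 1/√(0.005·1.18e-09) = 4.117e+05 rad/s.
Step 2 — f₀ = ω₀/(2π) = 6.552e+04 Hz.
Step 3 — Series Q: Q = ω₀L/R = 4.117e+05·0.005/83.7 = 24.59.
Step 4 — Bandwidth: Δω = ω₀/Q = 1.674e+04 rad/s; BW = Δω/(2π) = 2664 Hz.

(a) f₀ = 6.552e+04 Hz  (b) Q = 24.59  (c) BW = 2664 Hz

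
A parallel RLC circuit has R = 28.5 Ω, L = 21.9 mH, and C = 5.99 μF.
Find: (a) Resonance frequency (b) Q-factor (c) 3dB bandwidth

Step 1 — Resonance: ω₀ = 1/√(LC) = 1/√(0.0219·5.99e-06) = 2761 rad/s.
Step 2 — f₀ = ω₀/(2π) = 439.4 Hz.
Step 3 — Parallel Q: Q = R/(ω₀L) = 28.5/(2761·0.0219) = 0.4713.
Step 4 — Bandwidth: Δω = ω₀/Q = 5858 rad/s; BW = Δω/(2π) = 932.3 Hz.

(a) f₀ = 439.4 Hz  (b) Q = 0.4713  (c) BW = 932.3 Hz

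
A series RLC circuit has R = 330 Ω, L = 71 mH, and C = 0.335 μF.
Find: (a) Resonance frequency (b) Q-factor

Step 1 — Resonance condition Im(Z)=0 gives ω₀ = 1/√(LC).
Step 2 — ω₀ = 1/√(0.071·3.35e-07) = 6484 rad/s.
Step 3 — f₀ = ω₀/(2π) = 1032 Hz.
Step 4 — Series Q: Q = ω₀L/R = 6484·0.071/330 = 1.395.

(a) f₀ = 1032 Hz  (b) Q = 1.395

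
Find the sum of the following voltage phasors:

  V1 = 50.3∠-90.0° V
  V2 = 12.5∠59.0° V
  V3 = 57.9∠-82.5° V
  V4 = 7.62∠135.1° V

Step 1 — Convert each phasor to rectangular form:
  V1 = 50.3·(cos(-90.0°) + j·sin(-90.0°)) = 0 - j50.3 V
  V2 = 12.5·(cos(59.0°) + j·sin(59.0°)) = 6.438 + j10.71 V
  V3 = 57.9·(cos(-82.5°) + j·sin(-82.5°)) = 7.557 - j57.4 V
  V4 = 7.62·(cos(135.1°) + j·sin(135.1°)) = -5.398 + j5.379 V
Step 2 — Sum components: V_total = 8.598 - j91.61 V.
Step 3 — Convert to polar: |V_total| = 92.01 V, ∠V_total = -84.6°.

V_total = 92.01∠-84.6° V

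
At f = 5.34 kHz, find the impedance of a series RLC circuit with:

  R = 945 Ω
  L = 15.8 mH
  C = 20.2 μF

Step 1 — Angular frequency: ω = 2π·f = 2π·5340 = 3.355e+04 rad/s.
Step 2 — Component impedances:
  R: Z = R = 945 Ω
  L: Z = jωL = j·3.355e+04·0.0158 = 0 + j530.1 Ω
  C: Z = 1/(jωC) = -j/(ω·C) = 0 - j1.475 Ω
Step 3 — Series combination: Z_total = R + L + C = 945 + j528.6 Ω = 1083∠29.2° Ω.

Z = 945 + j528.6 Ω = 1083∠29.2° Ω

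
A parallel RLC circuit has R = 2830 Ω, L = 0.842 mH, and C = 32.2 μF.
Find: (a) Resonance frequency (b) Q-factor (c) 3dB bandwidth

Step 1 — Resonance: ω₀ = 1/√(LC) = 1/√(0.000842·3.22e-05) = 6073 rad/s.
Step 2 — f₀ = ω₀/(2π) = 966.6 Hz.
Step 3 — Parallel Q: Q = R/(ω₀L) = 2830/(6073·0.000842) = 553.4.
Step 4 — Bandwidth: Δω = ω₀/Q = 10.97 rad/s; BW = Δω/(2π) = 1.747 Hz.

(a) f₀ = 966.6 Hz  (b) Q = 553.4  (c) BW = 1.747 Hz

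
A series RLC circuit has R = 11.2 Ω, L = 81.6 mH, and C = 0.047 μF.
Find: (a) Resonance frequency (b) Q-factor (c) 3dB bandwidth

Step 1 — Resonance: ω₀ = 1/√(LC) = 1/√(0.0816·4.7e-08) = 1.615e+04 rad/s.
Step 2 — f₀ = ω₀/(2π) = 2570 Hz.
Step 3 — Series Q: Q = ω₀L/R = 1.615e+04·0.0816/11.2 = 117.6.
Step 4 — Bandwidth: Δω = ω₀/Q = 137.3 rad/s; BW = Δω/(2π) = 21.84 Hz.

(a) f₀ = 2570 Hz  (b) Q = 117.6  (c) BW = 21.84 Hz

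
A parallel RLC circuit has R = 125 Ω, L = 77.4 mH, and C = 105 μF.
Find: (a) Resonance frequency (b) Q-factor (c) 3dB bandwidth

Step 1 — Resonance: ω₀ = 1/√(LC) = 1/√(0.0774·0.000105) = 350.8 rad/s.
Step 2 — f₀ = ω₀/(2π) = 55.83 Hz.
Step 3 — Parallel Q: Q = R/(ω₀L) = 125/(350.8·0.0774) = 4.604.
Step 4 — Bandwidth: Δω = ω₀/Q = 76.19 rad/s; BW = Δω/(2π) = 12.13 Hz.

(a) f₀ = 55.83 Hz  (b) Q = 4.604  (c) BW = 12.13 Hz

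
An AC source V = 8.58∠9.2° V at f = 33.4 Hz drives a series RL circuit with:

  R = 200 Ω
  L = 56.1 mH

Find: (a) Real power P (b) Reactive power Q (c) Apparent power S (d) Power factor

Step 1 — Angular frequency: ω = 2π·f = 2π·33.4 = 209.9 rad/s.
Step 2 — Component impedances:
  R: Z = R = 200 Ω
  L: Z = jωL = j·209.9·0.0561 = 0 + j11.77 Ω
Step 3 — Series combination: Z_total = R + L = 200 + j11.77 Ω = 200.3∠3.4° Ω.
Step 4 — Source phasor: V = 8.58∠9.2° V = 8.47 + j1.372 V.
Step 5 — Current: I = V / Z = 0.0426 + j0.004351 A = 0.04283∠5.8° A.
Step 6 — Complex power: S = V·I* = 0.3668 + j0.02159 VA.
Step 7 — Real power: P = Re(S) = 0.3668 W.
Step 8 — Reactive power: Q = Im(S) = 0.02159 VAR.
Step 9 — Apparent power: |S| = 0.3674 VA.
Step 10 — Power factor: PF = P/|S| = 0.9983 (lagging).

(a) P = 0.3668 W  (b) Q = 0.02159 VAR  (c) S = 0.3674 VA  (d) PF = 0.9983 (lagging)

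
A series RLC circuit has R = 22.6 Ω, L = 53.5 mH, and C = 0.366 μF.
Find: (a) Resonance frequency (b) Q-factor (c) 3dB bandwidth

Step 1 — Resonance: ω₀ = 1/√(LC) = 1/√(0.0535·3.66e-07) = 7146 rad/s.
Step 2 — f₀ = ω₀/(2π) = 1137 Hz.
Step 3 — Series Q: Q = ω₀L/R = 7146·0.0535/22.6 = 16.92.
Step 4 — Bandwidth: Δω = ω₀/Q = 422.4 rad/s; BW = Δω/(2π) = 67.23 Hz.

(a) f₀ = 1137 Hz  (b) Q = 16.92  (c) BW = 67.23 Hz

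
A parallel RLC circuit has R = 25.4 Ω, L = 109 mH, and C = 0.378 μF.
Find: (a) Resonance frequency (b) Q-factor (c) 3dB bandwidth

Step 1 — Resonance: ω₀ = 1/√(LC) = 1/√(0.109·3.78e-07) = 4927 rad/s.
Step 2 — f₀ = ω₀/(2π) = 784.1 Hz.
Step 3 — Parallel Q: Q = R/(ω₀L) = 25.4/(4927·0.109) = 0.0473.
Step 4 — Bandwidth: Δω = ω₀/Q = 1.042e+05 rad/s; BW = Δω/(2π) = 1.658e+04 Hz.

(a) f₀ = 784.1 Hz  (b) Q = 0.0473  (c) BW = 1.658e+04 Hz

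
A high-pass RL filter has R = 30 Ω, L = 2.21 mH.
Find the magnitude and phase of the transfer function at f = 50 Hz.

Step 1 — Angular frequency: ω = 2π·50 = 314.2 rad/s.
Step 2 — Transfer function: H(jω) = jωL/(R + jωL).
Step 3 — Numerator jωL = j·0.6943; denominator R + jωL = 30 + j0.6943.
Step 4 — H = 0.0005353 + j0.02313.
Step 5 — Magnitude: |H| = 0.02314 (-32.7 dB); phase: φ = 88.7°.

|H| = 0.02314 (-32.7 dB), φ = 88.7°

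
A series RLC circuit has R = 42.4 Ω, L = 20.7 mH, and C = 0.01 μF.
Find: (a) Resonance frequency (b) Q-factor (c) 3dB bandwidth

Step 1 — Resonance: ω₀ = 1/√(LC) = 1/√(0.0207·1e-08) = 6.95e+04 rad/s.
Step 2 — f₀ = ω₀/(2π) = 1.106e+04 Hz.
Step 3 — Series Q: Q = ω₀L/R = 6.95e+04·0.0207/42.4 = 33.93.
Step 4 — Bandwidth: Δω = ω₀/Q = 2048 rad/s; BW = Δω/(2π) = 326 Hz.

(a) f₀ = 1.106e+04 Hz  (b) Q = 33.93  (c) BW = 326 Hz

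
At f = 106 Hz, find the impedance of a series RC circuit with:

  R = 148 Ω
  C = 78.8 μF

Step 1 — Angular frequency: ω = 2π·f = 2π·106 = 666 rad/s.
Step 2 — Component impedances:
  R: Z = R = 148 Ω
  C: Z = 1/(jωC) = -j/(ω·C) = 0 - j19.05 Ω
Step 3 — Series combination: Z_total = R + C = 148 - j19.05 Ω = 149.2∠-7.3° Ω.

Z = 148 - j19.05 Ω = 149.2∠-7.3° Ω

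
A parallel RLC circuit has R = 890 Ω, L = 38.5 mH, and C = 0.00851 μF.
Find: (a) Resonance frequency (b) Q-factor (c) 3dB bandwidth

Step 1 — Resonance: ω₀ = 1/√(LC) = 1/√(0.0385·8.51e-09) = 5.525e+04 rad/s.
Step 2 — f₀ = ω₀/(2π) = 8793 Hz.
Step 3 — Parallel Q: Q = R/(ω₀L) = 890/(5.525e+04·0.0385) = 0.4184.
Step 4 — Bandwidth: Δω = ω₀/Q = 1.32e+05 rad/s; BW = Δω/(2π) = 2.101e+04 Hz.

(a) f₀ = 8793 Hz  (b) Q = 0.4184  (c) BW = 2.101e+04 Hz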